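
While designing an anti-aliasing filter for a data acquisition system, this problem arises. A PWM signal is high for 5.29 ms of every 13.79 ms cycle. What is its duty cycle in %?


Duty cycle as a percentage:
DC = (t_on / T) * 100
   = (5.29 / 13.79) * 100
   = 0.383611 * 100
   = 38.36 %

38.36 %


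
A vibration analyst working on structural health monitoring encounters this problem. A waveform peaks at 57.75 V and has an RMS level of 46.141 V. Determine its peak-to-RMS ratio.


Crest factor is the ratio of peak to RMS:
CF = V_peak / V_rms
   = 57.75 / 46.141
   = 1.2516

1.2516


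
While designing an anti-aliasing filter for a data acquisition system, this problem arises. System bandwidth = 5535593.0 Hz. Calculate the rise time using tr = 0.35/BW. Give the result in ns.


Rise time from bandwidth relationship:
tr = 0.35 / BW
   = 0.35 / 5535593.0
   = 6.322719174e-08 s
   = 63.2272 ns

63.2272 ns


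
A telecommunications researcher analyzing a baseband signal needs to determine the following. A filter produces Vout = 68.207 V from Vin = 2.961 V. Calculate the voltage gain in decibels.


Voltage gain in dB:
G = 20 * log10(Vout / Vin)
  = 20 * log10(68.207 / 2.961)
  = 20 * log10(23.035123)
  = 20 * 1.362391
  = 27.25 dB

27.25 dB


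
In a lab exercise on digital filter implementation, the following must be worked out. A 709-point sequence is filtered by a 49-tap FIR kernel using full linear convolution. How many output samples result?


Linear convolution output length:
L = N + M - 1
  = 709 + 49 - 1
  = 757 samples

757


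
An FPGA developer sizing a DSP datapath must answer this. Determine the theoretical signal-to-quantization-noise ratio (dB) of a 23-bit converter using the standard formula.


Theoretical SNR for a full-scale sinusoid:
SNR = 6.02 * N + 1.76
    = 6.02 * 23 + 1.76
    = 138.46 + 1.76
    = 140.22 dB

140.22 dB


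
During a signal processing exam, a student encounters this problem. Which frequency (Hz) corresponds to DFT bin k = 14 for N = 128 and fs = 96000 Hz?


Frequency of DFT bin k:
f_k = k * fs / N
    = 14 * 96000 / 128
    = 1344000 / 128
    = 10500.0 Hz

10500.0 Hz


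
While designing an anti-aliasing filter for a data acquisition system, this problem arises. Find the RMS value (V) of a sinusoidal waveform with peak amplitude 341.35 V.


RMS voltage for a sinusoidal waveform:
V_rms = V_peak / sqrt(2)
      = 341.35 / 1.414214
      = 241.371 V

241.371 V


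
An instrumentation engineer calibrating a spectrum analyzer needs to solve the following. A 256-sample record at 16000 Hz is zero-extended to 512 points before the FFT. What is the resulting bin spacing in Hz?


Frequency resolution after zero-padding:
N_padded = 256 * 2 = 512
df = fs / N_padded
   = 16000 / 512
   = 31.25 Hz

31.25 Hz


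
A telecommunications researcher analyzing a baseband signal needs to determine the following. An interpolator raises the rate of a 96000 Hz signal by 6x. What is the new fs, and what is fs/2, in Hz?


Step 1 — output sample rate after interpolation by L:
fs_out = L * fs_in = 6 * 96000 = 576000 Hz

Step 2 — Nyquist frequency of the output stream:
f_Nyq = fs_out / 2 = 576000 / 2 = 288000.0 Hz

fs_out = 576000 Hz; f_Nyquist = 288000.0 Hz


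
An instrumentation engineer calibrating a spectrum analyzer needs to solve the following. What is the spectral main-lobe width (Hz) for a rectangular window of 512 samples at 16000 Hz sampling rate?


Main lobe width for a rectangular window:
Width = 2 * fs / N
      = 2 * 16000 / 512
      = 32000 / 512
      = 62.5 Hz

62.5 Hz


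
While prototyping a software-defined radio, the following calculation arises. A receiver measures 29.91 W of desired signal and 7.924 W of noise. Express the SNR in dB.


SNR in decibels:
SNR = 10 * log10(Ps / Pn)
    = 10 * log10(29.91 / 7.924)
    = 10 * log10(3.7746)
    = 10 * 0.5769
    = 5.77 dB

5.77 dB


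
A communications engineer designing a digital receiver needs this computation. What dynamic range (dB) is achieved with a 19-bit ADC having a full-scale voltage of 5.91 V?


Dynamic range from full-scale to LSB:
V_min = V_max / 2^bits = 5.91 / 2^19
DR = 20 * log10(V_max / V_min)
   = 20 * log10(2^19)
   = 20 * 19 * log10(2)
   = 114.39 dB

114.39 dB


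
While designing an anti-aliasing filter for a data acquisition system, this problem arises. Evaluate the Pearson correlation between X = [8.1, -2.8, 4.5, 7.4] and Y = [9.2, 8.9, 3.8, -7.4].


Pearson correlation coefficient (population):
r = cov(X,Y) / (std(X) * std(Y))
Mean X = 4.3, Mean Y = 3.625
Cov(X,Y) = -12.6025
Std(X) = 4.315669, Std(Y) = 6.717282
r = -0.4347

-0.4347


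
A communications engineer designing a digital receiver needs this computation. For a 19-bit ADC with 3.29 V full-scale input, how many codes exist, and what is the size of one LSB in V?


Step 1 — number of quantization levels:
L = 2^N = 2^19 = 524288

Step 2 — LSB step size:
delta = Vfs / L
      = 3.29 / 524288
      = 6.28e-06 V

Levels = 524288; step size = 6.28e-06 V


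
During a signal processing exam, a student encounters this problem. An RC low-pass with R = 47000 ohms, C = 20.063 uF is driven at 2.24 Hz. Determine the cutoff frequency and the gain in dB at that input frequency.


Step 1 — cutoff frequency:
fc = 1 / (2*pi*R*C)
C = 20.063 uF = 2.0063e-05 F
fc = 1 / (2*pi*47000*2.0063e-05)
   = 0.168782 Hz

Step 2 — magnitude at f = 2.24 Hz:
|H(f)| = 1 / sqrt(1 + (f/fc)^2)
f/fc = 2.24 / 0.168782 = 13.271557
|H| = 1 / sqrt(1 + 176.134225) = 0.0751361
|H|_dB = 20*log10(0.0751361) = -22.48 dB

fc = 0.168782 Hz; |H(2.24 Hz)| = -22.48 dB


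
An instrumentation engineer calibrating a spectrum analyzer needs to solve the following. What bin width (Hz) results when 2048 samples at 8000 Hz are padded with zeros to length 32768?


Frequency resolution after zero-padding:
N_padded = 2048 * 16 = 32768
df = fs / N_padded
   = 8000 / 32768
   = 0.2441 Hz

0.2441 Hz


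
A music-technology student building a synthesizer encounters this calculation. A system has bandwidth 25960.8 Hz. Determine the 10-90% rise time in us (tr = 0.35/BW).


Rise time from bandwidth relationship:
tr = 0.35 / BW
   = 0.35 / 25960.8
   = 1.348186497e-05 s
   = 13.4819 us

13.4819 us


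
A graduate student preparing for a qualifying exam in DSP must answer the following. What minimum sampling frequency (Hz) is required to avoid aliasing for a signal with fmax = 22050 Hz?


The Nyquist rate is twice the maximum frequency component.
fs_min = 2 * fmax
      = 2 * 22050
      = 44100 Hz

44100


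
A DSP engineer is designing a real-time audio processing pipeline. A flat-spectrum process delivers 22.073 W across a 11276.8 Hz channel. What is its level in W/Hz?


Power spectral density:
PSD = P / BW
    = 22.073 / 11276.8
    = 0.00195738 W/Hz

0.00195738 W/Hz


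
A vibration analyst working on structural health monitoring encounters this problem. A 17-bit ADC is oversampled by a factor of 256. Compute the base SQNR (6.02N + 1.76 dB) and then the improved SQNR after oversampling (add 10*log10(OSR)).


Step 1 — baseline SQNR at Nyquist:
SQNR_base = 6.02*N + 1.76
          = 6.02*17 + 1.76
          = 104.1 dB

Step 2 — oversampling processing gain:
G = 10*log10(OSR) = 10*log10(256) = 24.08 dB

Step 3 — total:
SQNR_total = 104.1 + 24.08 = 128.18 dB

Base SQNR = 104.1 dB; oversampled SQNR = 128.18 dB


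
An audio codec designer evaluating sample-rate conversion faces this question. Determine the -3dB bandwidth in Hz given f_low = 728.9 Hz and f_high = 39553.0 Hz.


Bandwidth is the difference of -3dB frequencies:
BW = f_high - f_low
   = 39553.0 - 728.9
   = 38824.1 Hz

38824.1 Hz


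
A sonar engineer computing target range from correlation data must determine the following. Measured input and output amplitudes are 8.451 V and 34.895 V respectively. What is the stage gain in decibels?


Voltage gain in dB:
G = 20 * log10(Vout / Vin)
  = 20 * log10(34.895 / 8.451)
  = 20 * log10(4.129097)
  = 20 * 0.615855
  = 12.32 dB

12.32 dB


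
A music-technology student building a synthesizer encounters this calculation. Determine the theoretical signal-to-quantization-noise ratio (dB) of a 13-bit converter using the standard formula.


Theoretical SNR for a full-scale sinusoid:
SNR = 6.02 * N + 1.76
    = 6.02 * 13 + 1.76
    = 78.26 + 1.76
    = 80.02 dB

80.02 dB


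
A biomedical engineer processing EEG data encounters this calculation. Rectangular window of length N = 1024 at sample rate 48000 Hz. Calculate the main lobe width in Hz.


Main lobe width for a rectangular window:
Width = 2 * fs / N
      = 2 * 48000 / 1024
      = 96000 / 1024
      = 93.75 Hz

93.75 Hz


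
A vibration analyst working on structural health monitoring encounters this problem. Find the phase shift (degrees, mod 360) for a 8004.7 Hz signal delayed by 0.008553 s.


Phase shift from frequency and time delay:
phi = 360 * f * t_delay
    = 360 * 8004.7 * 0.008553
    = 24647.11 degrees
    mod 360 = 167.11 degrees

167.11 degrees


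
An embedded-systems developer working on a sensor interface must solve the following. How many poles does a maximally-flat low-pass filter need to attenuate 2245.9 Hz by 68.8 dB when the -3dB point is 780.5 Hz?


Butterworth filter order formula:
n = log10(10^(A/10) - 1) / (2 * log10(f_stop/f_pass))
10^(68.8/10) - 1 = 7585774.7503
f_stop/f_pass = 2245.9 / 780.5 = 2.8775
n = 7.4943 -> ceil = 8

8


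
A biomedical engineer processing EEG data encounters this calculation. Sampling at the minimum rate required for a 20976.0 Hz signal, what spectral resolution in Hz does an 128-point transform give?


Step 1 — Nyquist sampling rate:
fs = 2 * fmax = 2 * 20976.0 = 41952.0 Hz

Step 2 — DFT bin spacing:
df = fs / N = 41952.0 / 128 = 327.75 Hz

327.75 Hz


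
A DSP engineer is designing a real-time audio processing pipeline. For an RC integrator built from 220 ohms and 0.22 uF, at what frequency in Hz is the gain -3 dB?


Cutoff frequency of a first-order RC filter:
fc = 1 / (2 * pi * R * C)
C = 0.22 uF = 2.2e-07 F
fc = 1 / (2 * pi * 220 * 2.2e-07)
   = 1 / 0.00030410616886749
   = 3288.32527 Hz

3288.32527 Hz


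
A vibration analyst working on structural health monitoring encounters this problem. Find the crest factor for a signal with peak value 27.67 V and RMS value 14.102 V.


Crest factor is the ratio of peak to RMS:
CF = V_peak / V_rms
   = 27.67 / 14.102
   = 1.9621

1.9621


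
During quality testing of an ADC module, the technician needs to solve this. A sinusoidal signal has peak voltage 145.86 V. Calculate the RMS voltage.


RMS voltage for a sinusoidal waveform:
V_rms = V_peak / sqrt(2)
      = 145.86 / 1.414214
      = 103.139 V

103.139 V


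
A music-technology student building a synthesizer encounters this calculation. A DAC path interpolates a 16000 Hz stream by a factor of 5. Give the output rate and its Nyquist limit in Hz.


Step 1 — output sample rate after interpolation by L:
fs_out = L * fs_in = 5 * 16000 = 80000 Hz

Step 2 — Nyquist frequency of the output stream:
f_Nyq = fs_out / 2 = 80000 / 2 = 40000.0 Hz

fs_out = 80000 Hz; f_Nyquist = 40000.0 Hz


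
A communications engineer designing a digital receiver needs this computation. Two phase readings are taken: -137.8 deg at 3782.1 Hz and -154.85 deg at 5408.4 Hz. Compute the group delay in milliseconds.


Group delay from phase difference:
tau = -d(phi)/d(omega)
d(phi) = -17.05 deg = -0.297579 rad
d(omega) = 2*pi*(5408.4 - 3782.1) = 10218.3443 rad/s
tau = -(-0.297579) / 10218.3443
    = 0.0291 ms

0.0291 ms


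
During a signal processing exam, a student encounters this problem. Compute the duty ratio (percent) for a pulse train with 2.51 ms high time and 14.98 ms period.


Duty cycle as a percentage:
DC = (t_on / T) * 100
   = (2.51 / 14.98) * 100
   = 0.167557 * 100
   = 16.76 %

16.76 %


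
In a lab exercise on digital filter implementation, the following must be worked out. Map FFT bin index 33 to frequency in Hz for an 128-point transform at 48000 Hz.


Frequency of DFT bin k:
f_k = k * fs / N
    = 33 * 48000 / 128
    = 1584000 / 128
    = 12375.0 Hz

12375.0 Hz


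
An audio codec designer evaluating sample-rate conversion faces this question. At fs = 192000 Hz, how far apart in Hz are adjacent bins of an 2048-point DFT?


DFT frequency resolution:
df = fs / N
   = 192000 / 2048
   = 93.75 Hz

93.75 Hz


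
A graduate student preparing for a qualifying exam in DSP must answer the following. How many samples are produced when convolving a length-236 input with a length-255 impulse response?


Linear convolution output length:
L = N + M - 1
  = 236 + 255 - 1
  = 490 samples

490


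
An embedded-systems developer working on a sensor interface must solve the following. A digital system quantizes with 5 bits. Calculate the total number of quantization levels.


Number of quantization levels = 2^N
= 2^5
= 32

32


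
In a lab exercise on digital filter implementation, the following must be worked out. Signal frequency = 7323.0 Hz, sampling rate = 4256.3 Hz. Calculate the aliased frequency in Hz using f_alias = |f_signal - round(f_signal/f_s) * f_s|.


Compute the nearest integer multiple of fs to the signal:
n = round(7323.0 / 4256.3) = 2
f_alias = |7323.0 - 2 * 4256.3|
        = |7323.0 - 8512.6|
        = 1189.6 Hz

1189.6


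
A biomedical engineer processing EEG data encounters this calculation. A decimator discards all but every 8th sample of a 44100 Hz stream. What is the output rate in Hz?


Decimation reduces the sample rate:
fs_out = fs_in / M
       = 44100 / 8
       = 5512.5 Hz

5512.5 Hz


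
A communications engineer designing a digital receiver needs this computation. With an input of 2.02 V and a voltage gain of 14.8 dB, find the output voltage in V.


Output voltage from dB gain:
V_out = V_in * 10^(gain_dB / 20)
      = 2.02 * 10^(14.8 / 20)
      = 2.02 * 5.495409
      = 11.1007 V

11.1007 V


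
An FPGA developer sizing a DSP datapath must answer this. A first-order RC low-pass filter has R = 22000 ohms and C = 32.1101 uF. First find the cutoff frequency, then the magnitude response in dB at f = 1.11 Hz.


Step 1 — cutoff frequency:
fc = 1 / (2*pi*R*C)
C = 32.1101 uF = 3.21101e-05 F
fc = 1 / (2*pi*22000*3.21101e-05)
   = 0.225297 Hz

Step 2 — magnitude at f = 1.11 Hz:
|H(f)| = 1 / sqrt(1 + (f/fc)^2)
f/fc = 1.11 / 0.225297 = 4.92683
|H| = 1 / sqrt(1 + 24.273654) = 0.1989143
|H|_dB = 20*log10(0.1989143) = -14.03 dB

fc = 0.225297 Hz; |H(1.11 Hz)| = -14.03 dB


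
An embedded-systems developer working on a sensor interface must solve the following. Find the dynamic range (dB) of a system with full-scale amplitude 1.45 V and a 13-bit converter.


Dynamic range from full-scale to LSB:
V_min = V_max / 2^bits = 1.45 / 2^13
DR = 20 * log10(V_max / V_min)
   = 20 * log10(2^13)
   = 20 * 13 * log10(2)
   = 78.27 dB

78.27 dB


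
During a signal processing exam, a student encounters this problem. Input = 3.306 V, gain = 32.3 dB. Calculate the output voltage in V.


Output voltage from dB gain:
V_out = V_in * 10^(gain_dB / 20)
      = 3.306 * 10^(32.3 / 20)
      = 3.306 * 41.209752
      = 136.2394 V

136.2394 V


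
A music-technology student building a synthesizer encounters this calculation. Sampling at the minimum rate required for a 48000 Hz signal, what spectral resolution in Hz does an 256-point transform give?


Step 1 — Nyquist sampling rate:
fs = 2 * fmax = 2 * 48000 = 96000 Hz

Step 2 — DFT bin spacing:
df = fs / N = 96000 / 256 = 375.0 Hz

375.0 Hz


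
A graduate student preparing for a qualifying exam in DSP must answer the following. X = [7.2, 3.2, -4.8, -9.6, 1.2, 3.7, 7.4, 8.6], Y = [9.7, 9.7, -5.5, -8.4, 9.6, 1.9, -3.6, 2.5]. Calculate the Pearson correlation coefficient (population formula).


Pearson correlation coefficient (population):
r = cov(X,Y) / (std(X) * std(Y))
Mean X = 2.1125, Mean Y = 1.9875
Cov(X,Y) = 23.467656
Std(X) = 5.973156, Std(Y) = 6.82247
r = 0.5759

0.5759


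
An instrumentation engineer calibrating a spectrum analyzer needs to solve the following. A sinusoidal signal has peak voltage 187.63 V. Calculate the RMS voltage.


RMS voltage for a sinusoidal waveform:
V_rms = V_peak / sqrt(2)
      = 187.63 / 1.414214
      = 132.674 V

132.674 V


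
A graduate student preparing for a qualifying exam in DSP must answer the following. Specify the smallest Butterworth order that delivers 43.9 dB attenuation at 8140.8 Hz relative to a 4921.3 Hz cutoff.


Butterworth filter order formula:
n = log10(10^(A/10) - 1) / (2 * log10(f_stop/f_pass))
10^(43.9/10) - 1 = 24546.0892
f_stop/f_pass = 8140.8 / 4921.3 = 1.6542
n = 10.0417 -> ceil = 11

11


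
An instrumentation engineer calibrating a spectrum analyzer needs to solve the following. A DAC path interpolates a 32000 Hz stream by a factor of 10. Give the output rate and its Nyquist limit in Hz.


Step 1 — output sample rate after interpolation by L:
fs_out = L * fs_in = 10 * 32000 = 320000 Hz

Step 2 — Nyquist frequency of the output stream:
f_Nyq = fs_out / 2 = 320000 / 2 = 160000.0 Hz

fs_out = 320000 Hz; f_Nyquist = 160000.0 Hz


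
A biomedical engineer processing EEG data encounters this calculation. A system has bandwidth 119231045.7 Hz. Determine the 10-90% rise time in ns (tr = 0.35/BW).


Rise time from bandwidth relationship:
tr = 0.35 / BW
   = 0.35 / 119231045.7
   = 2.935477064e-09 s
   = 2.9355 ns

2.9355 ns


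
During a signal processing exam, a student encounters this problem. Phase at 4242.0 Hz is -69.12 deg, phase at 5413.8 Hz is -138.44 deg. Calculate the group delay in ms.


Group delay from phase difference:
tau = -d(phi)/d(omega)
d(phi) = -69.32 deg = -1.209862 rad
d(omega) = 2*pi*(5413.8 - 4242.0) = 7362.6365 rad/s
tau = -(-1.209862) / 7362.6365
    = 0.1643 ms

0.1643 ms


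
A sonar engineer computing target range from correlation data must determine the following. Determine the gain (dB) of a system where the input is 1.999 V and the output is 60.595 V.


Voltage gain in dB:
G = 20 * log10(Vout / Vin)
  = 20 * log10(60.595 / 1.999)
  = 20 * log10(30.312656)
  = 20 * 1.481624
  = 29.63 dB

29.63 dB


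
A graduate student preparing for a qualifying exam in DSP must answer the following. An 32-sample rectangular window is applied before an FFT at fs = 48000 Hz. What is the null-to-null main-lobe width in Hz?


Main lobe width for a rectangular window:
Width = 2 * fs / N
      = 2 * 48000 / 32
      = 96000 / 32
      = 3000.0 Hz

3000.0 Hz


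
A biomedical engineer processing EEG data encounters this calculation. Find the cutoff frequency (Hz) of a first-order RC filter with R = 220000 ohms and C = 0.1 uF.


Cutoff frequency of a first-order RC filter:
fc = 1 / (2 * pi * R * C)
C = 0.1 uF = 1e-07 F
fc = 1 / (2 * pi * 220000 * 1e-07)
   = 1 / 0.13823007675795
   = 7.234316 Hz

7.234316 Hz


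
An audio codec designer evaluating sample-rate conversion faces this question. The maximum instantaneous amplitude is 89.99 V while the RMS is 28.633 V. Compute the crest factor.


Crest factor is the ratio of peak to RMS:
CF = V_peak / V_rms
   = 89.99 / 28.633
   = 3.1429

3.1429


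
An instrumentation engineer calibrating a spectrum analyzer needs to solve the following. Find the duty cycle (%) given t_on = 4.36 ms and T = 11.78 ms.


Duty cycle as a percentage:
DC = (t_on / T) * 100
   = (4.36 / 11.78) * 100
   = 0.370119 * 100
   = 37.01 %

37.01 %


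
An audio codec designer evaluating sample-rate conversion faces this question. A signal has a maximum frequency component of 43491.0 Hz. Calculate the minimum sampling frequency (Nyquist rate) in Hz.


The Nyquist rate is twice the maximum frequency component.
fs_min = 2 * fmax
      = 2 * 43491.0
      = 86982.0 Hz

86982.0


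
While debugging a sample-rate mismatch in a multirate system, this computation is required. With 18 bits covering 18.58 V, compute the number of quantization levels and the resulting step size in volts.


Step 1 — number of quantization levels:
L = 2^N = 2^18 = 262144

Step 2 — LSB step size:
delta = Vfs / L
      = 18.58 / 262144
      = 7.088e-05 V

Levels = 262144; step size = 7.088e-05 V


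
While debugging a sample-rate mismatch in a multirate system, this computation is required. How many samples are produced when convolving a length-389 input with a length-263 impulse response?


Linear convolution output length:
L = N + M - 1
  = 389 + 263 - 1
  = 651 samples

651


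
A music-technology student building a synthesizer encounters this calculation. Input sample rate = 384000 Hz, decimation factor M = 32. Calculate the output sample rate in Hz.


Decimation reduces the sample rate:
fs_out = fs_in / M
       = 384000 / 32
       = 12000.0 Hz

12000.0 Hz


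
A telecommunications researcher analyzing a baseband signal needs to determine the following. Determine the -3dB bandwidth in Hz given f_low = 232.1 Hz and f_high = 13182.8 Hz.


Bandwidth is the difference of -3dB frequencies:
BW = f_high - f_low
   = 13182.8 - 232.1
   = 12950.7 Hz

12950.7 Hz


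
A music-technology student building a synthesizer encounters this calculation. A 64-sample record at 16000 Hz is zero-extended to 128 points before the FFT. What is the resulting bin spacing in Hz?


Frequency resolution after zero-padding:
N_padded = 64 * 2 = 128
df = fs / N_padded
   = 16000 / 128
   = 125.0 Hz

125.0 Hz


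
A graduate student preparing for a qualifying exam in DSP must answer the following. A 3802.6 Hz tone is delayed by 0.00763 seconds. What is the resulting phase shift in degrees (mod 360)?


Phase shift from frequency and time delay:
phi = 360 * f * t_delay
    = 360 * 3802.6 * 0.00763
    = 10444.98 degrees
    mod 360 = 4.98 degrees

4.98 degrees


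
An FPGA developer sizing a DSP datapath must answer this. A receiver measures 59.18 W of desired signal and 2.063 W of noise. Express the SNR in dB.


SNR in decibels:
SNR = 10 * log10(Ps / Pn)
    = 10 * log10(59.18 / 2.063)
    = 10 * log10(28.6864)
    = 10 * 1.4577
    = 14.58 dB

14.58 dB


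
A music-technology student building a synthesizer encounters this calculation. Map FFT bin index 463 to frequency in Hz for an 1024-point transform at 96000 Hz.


Frequency of DFT bin k:
f_k = k * fs / N
    = 463 * 96000 / 1024
    = 44448000 / 1024
    = 43406.25 Hz

43406.25 Hz


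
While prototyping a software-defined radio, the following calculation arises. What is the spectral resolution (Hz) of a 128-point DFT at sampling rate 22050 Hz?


DFT frequency resolution:
df = fs / N
   = 22050 / 128
   = 172.2656 Hz

172.2656 Hz


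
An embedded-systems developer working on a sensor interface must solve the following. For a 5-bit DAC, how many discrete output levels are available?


Number of quantization levels = 2^N
= 2^5
= 32

32


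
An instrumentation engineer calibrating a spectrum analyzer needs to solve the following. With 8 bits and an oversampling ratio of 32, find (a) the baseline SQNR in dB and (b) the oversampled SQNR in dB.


Step 1 — baseline SQNR at Nyquist:
SQNR_base = 6.02*N + 1.76
          = 6.02*8 + 1.76
          = 49.92 dB

Step 2 — oversampling processing gain:
G = 10*log10(OSR) = 10*log10(32) = 15.05 dB

Step 3 — total:
SQNR_total = 49.92 + 15.05 = 64.97 dB

Base SQNR = 49.92 dB; oversampled SQNR = 64.97 dB


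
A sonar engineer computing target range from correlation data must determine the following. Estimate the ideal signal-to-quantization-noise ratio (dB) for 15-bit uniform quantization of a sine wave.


Theoretical SNR for a full-scale sinusoid:
SNR = 6.02 * N + 1.76
    = 6.02 * 15 + 1.76
    = 90.3 + 1.76
    = 92.06 dB

92.06 dB


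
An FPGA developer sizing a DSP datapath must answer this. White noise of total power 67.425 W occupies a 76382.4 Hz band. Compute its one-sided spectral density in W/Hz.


Power spectral density:
PSD = P / BW
    = 67.425 / 76382.4
    = 0.00088273 W/Hz

0.00088273 W/Hz


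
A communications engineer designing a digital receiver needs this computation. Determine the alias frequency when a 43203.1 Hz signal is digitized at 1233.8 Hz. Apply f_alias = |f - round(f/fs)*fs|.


Compute the nearest integer multiple of fs to the signal:
n = round(43203.1 / 1233.8) = 35
f_alias = |43203.1 - 35 * 1233.8|
        = |43203.1 - 43183.0|
        = 20.1 Hz

20.1


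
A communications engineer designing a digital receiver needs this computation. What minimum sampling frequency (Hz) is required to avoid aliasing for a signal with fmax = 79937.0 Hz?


The Nyquist rate is twice the maximum frequency component.
fs_min = 2 * fmax
      = 2 * 79937.0
      = 159874.0 Hz

159874.0


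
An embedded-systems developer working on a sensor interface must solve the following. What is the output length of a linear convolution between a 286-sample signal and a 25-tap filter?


Linear convolution output length:
L = N + M - 1
  = 286 + 25 - 1
  = 310 samples

310


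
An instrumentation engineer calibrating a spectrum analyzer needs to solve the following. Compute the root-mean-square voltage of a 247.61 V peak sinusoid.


RMS voltage for a sinusoidal waveform:
V_rms = V_peak / sqrt(2)
      = 247.61 / 1.414214
      = 175.087 V

175.087 V


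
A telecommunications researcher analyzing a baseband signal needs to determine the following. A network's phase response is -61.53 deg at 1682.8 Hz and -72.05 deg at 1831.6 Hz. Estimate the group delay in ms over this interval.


Group delay from phase difference:
tau = -d(phi)/d(omega)
d(phi) = -10.52 deg = -0.183609 rad
d(omega) = 2*pi*(1831.6 - 1682.8) = 934.938 rad/s
tau = -(-0.183609) / 934.938
    = 0.1964 ms

0.1964 ms


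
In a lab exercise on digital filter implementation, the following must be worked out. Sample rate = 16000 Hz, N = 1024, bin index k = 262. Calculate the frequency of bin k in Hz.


Frequency of DFT bin k:
f_k = k * fs / N
    = 262 * 16000 / 1024
    = 4192000 / 1024
    = 4093.75 Hz

4093.75 Hz


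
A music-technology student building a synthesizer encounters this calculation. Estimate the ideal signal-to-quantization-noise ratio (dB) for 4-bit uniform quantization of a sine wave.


Theoretical SNR for a full-scale sinusoid:
SNR = 6.02 * N + 1.76
    = 6.02 * 4 + 1.76
    = 24.08 + 1.76
    = 25.84 dB

25.84 dB


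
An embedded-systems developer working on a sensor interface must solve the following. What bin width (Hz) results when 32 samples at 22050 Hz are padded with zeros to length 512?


Frequency resolution after zero-padding:
N_padded = 32 * 16 = 512
df = fs / N_padded
   = 22050 / 512
   = 43.0664 Hz

43.0664 Hz


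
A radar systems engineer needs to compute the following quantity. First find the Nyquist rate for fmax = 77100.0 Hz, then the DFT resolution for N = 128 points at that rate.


Step 1 — Nyquist sampling rate:
fs = 2 * fmax = 2 * 77100.0 = 154200.0 Hz

Step 2 — DFT bin spacing:
df = fs / N = 154200.0 / 128 = 1204.6875 Hz

1204.6875 Hz


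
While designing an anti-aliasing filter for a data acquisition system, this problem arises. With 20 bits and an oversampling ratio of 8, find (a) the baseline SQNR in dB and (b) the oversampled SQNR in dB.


Step 1 — baseline SQNR at Nyquist:
SQNR_base = 6.02*N + 1.76
          = 6.02*20 + 1.76
          = 122.16 dB

Step 2 — oversampling processing gain:
G = 10*log10(OSR) = 10*log10(8) = 9.03 dB

Step 3 — total:
SQNR_total = 122.16 + 9.03 = 131.19 dB

Base SQNR = 122.16 dB; oversampled SQNR = 131.19 dB


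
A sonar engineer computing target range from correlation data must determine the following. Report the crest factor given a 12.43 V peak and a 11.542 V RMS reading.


Crest factor is the ratio of peak to RMS:
CF = V_peak / V_rms
   = 12.43 / 11.542
   = 1.0769

1.0769


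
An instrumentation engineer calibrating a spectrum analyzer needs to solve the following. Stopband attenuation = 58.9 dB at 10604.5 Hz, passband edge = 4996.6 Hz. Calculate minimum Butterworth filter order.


Butterworth filter order formula:
n = log10(10^(A/10) - 1) / (2 * log10(f_stop/f_pass))
10^(58.9/10) - 1 = 776246.1166
f_stop/f_pass = 10604.5 / 4996.6 = 2.1223
n = 9.0112 -> ceil = 10

10


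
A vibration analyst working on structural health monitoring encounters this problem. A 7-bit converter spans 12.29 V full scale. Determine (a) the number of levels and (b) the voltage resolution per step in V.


Step 1 — number of quantization levels:
L = 2^N = 2^7 = 128

Step 2 — LSB step size:
delta = Vfs / L
      = 12.29 / 128
      = 0.09601562 V

Levels = 128; step size = 0.09601562 V


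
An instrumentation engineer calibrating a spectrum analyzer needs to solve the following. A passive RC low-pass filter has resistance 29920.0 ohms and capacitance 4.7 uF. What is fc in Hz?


Cutoff frequency of a first-order RC filter:
fc = 1 / (2 * pi * R * C)
C = 4.7 uF = 4.7e-06 F
fc = 1 / (2 * pi * 29920.0 * 4.7e-06)
   = 1 / 0.88356665063682
   = 1.131777 Hz

1.131777 Hz


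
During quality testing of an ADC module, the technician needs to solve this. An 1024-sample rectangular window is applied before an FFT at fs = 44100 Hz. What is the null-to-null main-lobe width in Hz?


Main lobe width for a rectangular window:
Width = 2 * fs / N
      = 2 * 44100 / 1024
      = 88200 / 1024
      = 86.133 Hz

86.133 Hz


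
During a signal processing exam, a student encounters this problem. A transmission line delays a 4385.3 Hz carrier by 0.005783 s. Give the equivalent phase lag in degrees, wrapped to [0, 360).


Phase shift from frequency and time delay:
phi = 360 * f * t_delay
    = 360 * 4385.3 * 0.005783
    = 9129.67 degrees
    mod 360 = 129.67 degrees

129.67 degrees


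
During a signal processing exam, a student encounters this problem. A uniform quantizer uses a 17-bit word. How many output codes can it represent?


Number of quantization levels = 2^N
= 2^17
= 131072

131072


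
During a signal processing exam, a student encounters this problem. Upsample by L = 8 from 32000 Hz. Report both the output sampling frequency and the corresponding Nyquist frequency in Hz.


Step 1 — output sample rate after interpolation by L:
fs_out = L * fs_in = 8 * 32000 = 256000 Hz

Step 2 — Nyquist frequency of the output stream:
f_Nyq = fs_out / 2 = 256000 / 2 = 128000.0 Hz

fs_out = 256000 Hz; f_Nyquist = 128000.0 Hz


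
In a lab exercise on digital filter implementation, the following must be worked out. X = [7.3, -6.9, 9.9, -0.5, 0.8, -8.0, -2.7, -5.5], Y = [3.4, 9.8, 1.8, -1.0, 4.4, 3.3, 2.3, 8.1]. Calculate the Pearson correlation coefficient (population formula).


Pearson correlation coefficient (population):
r = cov(X,Y) / (std(X) * std(Y))
Mean X = -0.7, Mean Y = 4.0125
Cov(X,Y) = -9.45625
Std(X) = 6.097335, Std(Y) = 3.244009
r = -0.4781

-0.4781


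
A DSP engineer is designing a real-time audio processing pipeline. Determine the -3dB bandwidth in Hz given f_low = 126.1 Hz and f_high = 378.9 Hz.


Bandwidth is the difference of -3dB frequencies:
BW = f_high - f_low
   = 378.9 - 126.1
   = 252.8 Hz

252.8 Hz


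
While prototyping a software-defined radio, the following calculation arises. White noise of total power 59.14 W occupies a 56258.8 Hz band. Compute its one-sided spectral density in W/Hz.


Power spectral density:
PSD = P / BW
    = 59.14 / 56258.8
    = 0.00105121 W/Hz

0.00105121 W/Hz


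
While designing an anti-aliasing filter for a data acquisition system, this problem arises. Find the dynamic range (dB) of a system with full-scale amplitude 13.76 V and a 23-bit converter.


Dynamic range from full-scale to LSB:
V_min = V_max / 2^bits = 13.76 / 2^23
DR = 20 * log10(V_max / V_min)
   = 20 * log10(2^23)
   = 20 * 23 * log10(2)
   = 138.47 dB

138.47 dB


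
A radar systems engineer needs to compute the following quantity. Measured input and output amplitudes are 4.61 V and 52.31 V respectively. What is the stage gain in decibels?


Voltage gain in dB:
G = 20 * log10(Vout / Vin)
  = 20 * log10(52.31 / 4.61)
  = 20 * log10(11.347072)
  = 20 * 1.054884
  = 21.1 dB

21.1 dB


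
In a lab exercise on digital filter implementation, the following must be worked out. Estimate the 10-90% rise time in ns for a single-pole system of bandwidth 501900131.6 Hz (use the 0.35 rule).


Rise time from bandwidth relationship:
tr = 0.35 / BW
   = 0.35 / 501900131.6
   = 6.973498869e-10 s
   = 0.6973 ns

0.6973 ns


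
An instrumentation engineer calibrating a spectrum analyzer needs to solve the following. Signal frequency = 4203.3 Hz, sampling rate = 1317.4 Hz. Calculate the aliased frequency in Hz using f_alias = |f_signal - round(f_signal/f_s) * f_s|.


Compute the nearest integer multiple of fs to the signal:
n = round(4203.3 / 1317.4) = 3
f_alias = |4203.3 - 3 * 1317.4|
        = |4203.3 - 3952.2|
        = 251.1 Hz

251.1


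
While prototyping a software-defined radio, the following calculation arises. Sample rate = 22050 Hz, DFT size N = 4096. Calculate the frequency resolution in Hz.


DFT frequency resolution:
df = fs / N
   = 22050 / 4096
   = 5.3833 Hz

5.3833 Hz


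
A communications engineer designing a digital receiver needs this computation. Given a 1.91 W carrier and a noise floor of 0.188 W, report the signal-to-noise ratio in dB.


SNR in decibels:
SNR = 10 * log10(Ps / Pn)
    = 10 * log10(1.91 / 0.188)
    = 10 * log10(10.1596)
    = 10 * 1.0069
    = 10.07 dB

10.07 dB


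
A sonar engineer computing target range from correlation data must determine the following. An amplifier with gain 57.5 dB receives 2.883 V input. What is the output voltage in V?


Output voltage from dB gain:
V_out = V_in * 10^(gain_dB / 20)
      = 2.883 * 10^(57.5 / 20)
      = 2.883 * 749.894209
      = 2161.945 V

2161.945 V


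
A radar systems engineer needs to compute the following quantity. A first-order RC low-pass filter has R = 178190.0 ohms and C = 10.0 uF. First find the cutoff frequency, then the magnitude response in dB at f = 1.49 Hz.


Step 1 — cutoff frequency:
fc = 1 / (2*pi*R*C)
C = 10.0 uF = 1e-05 F
fc = 1 / (2*pi*178190.0*1e-05)
   = 0.0893176 Hz

Step 2 — magnitude at f = 1.49 Hz:
|H(f)| = 1 / sqrt(1 + (f/fc)^2)
f/fc = 1.49 / 0.0893176 = 16.682043
|H| = 1 / sqrt(1 + 278.290559) = 0.0598373
|H|_dB = 20*log10(0.0598373) = -24.46 dB

fc = 0.0893176 Hz; |H(1.49 Hz)| = -24.46 dB


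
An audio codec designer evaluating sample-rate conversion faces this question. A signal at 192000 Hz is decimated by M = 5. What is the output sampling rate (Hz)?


Decimation reduces the sample rate:
fs_out = fs_in / M
       = 192000 / 5
       = 38400.0 Hz

38400.0 Hz


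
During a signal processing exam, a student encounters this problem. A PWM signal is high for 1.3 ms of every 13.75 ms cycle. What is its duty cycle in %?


Duty cycle as a percentage:
DC = (t_on / T) * 100
   = (1.3 / 13.75) * 100
   = 0.094545 * 100
   = 9.45 %

9.45 %


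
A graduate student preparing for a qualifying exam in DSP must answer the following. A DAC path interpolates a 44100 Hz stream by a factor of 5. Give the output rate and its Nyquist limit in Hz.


Step 1 — output sample rate after interpolation by L:
fs_out = L * fs_in = 5 * 44100 = 220500 Hz

Step 2 — Nyquist frequency of the output stream:
f_Nyq = fs_out / 2 = 220500 / 2 = 110250.0 Hz

fs_out = 220500 Hz; f_Nyquist = 110250.0 Hz


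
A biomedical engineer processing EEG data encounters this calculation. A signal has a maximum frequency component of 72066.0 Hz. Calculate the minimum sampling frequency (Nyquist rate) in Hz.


The Nyquist rate is twice the maximum frequency component.
fs_min = 2 * fmax
      = 2 * 72066.0
      = 144132.0 Hz

144132.0


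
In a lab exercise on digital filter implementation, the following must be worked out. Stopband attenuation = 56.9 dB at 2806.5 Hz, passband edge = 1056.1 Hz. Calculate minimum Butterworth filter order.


Butterworth filter order formula:
n = log10(10^(A/10) - 1) / (2 * log10(f_stop/f_pass))
10^(56.9/10) - 1 = 489777.8194
f_stop/f_pass = 2806.5 / 1056.1 = 2.6574
n = 6.7026 -> ceil = 7

7


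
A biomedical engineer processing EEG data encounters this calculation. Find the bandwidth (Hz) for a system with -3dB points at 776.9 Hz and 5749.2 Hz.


Bandwidth is the difference of -3dB frequencies:
BW = f_high - f_low
   = 5749.2 - 776.9
   = 4972.3 Hz

4972.3 Hz


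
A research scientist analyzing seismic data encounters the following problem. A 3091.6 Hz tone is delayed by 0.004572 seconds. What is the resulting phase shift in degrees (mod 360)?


Phase shift from frequency and time delay:
phi = 360 * f * t_delay
    = 360 * 3091.6 * 0.004572
    = 5088.53 degrees
    mod 360 = 48.53 degrees

48.53 degrees


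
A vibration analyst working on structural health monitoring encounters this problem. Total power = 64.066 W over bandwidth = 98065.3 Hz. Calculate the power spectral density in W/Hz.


Power spectral density:
PSD = P / BW
    = 64.066 / 98065.3
    = 0.0006533 W/Hz

0.0006533 W/Hz


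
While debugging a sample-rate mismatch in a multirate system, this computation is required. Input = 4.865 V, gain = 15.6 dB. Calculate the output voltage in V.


Output voltage from dB gain:
V_out = V_in * 10^(gain_dB / 20)
      = 4.865 * 10^(15.6 / 20)
      = 4.865 * 6.025596
      = 29.3145 V

29.3145 V


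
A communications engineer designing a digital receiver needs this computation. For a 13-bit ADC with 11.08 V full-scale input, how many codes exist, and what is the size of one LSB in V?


Step 1 — number of quantization levels:
L = 2^N = 2^13 = 8192

Step 2 — LSB step size:
delta = Vfs / L
      = 11.08 / 8192
      = 0.00135254 V

Levels = 8192; step size = 0.00135254 V


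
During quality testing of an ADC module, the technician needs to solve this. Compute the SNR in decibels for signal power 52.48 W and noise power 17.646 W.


SNR in decibels:
SNR = 10 * log10(Ps / Pn)
    = 10 * log10(52.48 / 17.646)
    = 10 * log10(2.974)
    = 10 * 0.4733
    = 4.73 dB

4.73 dB


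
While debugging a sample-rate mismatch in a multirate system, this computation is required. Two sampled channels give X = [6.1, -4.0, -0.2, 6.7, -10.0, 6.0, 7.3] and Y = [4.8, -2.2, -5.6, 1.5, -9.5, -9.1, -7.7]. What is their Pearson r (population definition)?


Pearson correlation coefficient (population):
r = cov(X,Y) / (std(X) * std(Y))
Mean X = 1.7, Mean Y = -3.9714
Cov(X,Y) = 11.528571
Std(X) = 6.178303, Std(Y) = 5.119072
r = 0.3645

0.3645


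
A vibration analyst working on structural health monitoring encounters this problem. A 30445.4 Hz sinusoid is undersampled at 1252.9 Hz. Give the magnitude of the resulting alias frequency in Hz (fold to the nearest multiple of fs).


Compute the nearest integer multiple of fs to the signal:
n = round(30445.4 / 1252.9) = 24
f_alias = |30445.4 - 24 * 1252.9|
        = |30445.4 - 30069.6|
        = 375.8 Hz

375.8


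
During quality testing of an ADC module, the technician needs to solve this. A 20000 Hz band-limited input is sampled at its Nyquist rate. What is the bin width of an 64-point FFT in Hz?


Step 1 — Nyquist sampling rate:
fs = 2 * fmax = 2 * 20000 = 40000 Hz

Step 2 — DFT bin spacing:
df = fs / N = 40000 / 64 = 625.0 Hz

625.0 Hz


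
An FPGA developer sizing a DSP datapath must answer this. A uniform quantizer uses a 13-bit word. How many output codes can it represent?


Number of quantization levels = 2^N
= 2^13
= 8192

8192


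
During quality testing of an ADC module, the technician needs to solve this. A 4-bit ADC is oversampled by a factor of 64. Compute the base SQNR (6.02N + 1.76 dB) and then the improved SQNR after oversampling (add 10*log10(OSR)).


Step 1 — baseline SQNR at Nyquist:
SQNR_base = 6.02*N + 1.76
          = 6.02*4 + 1.76
          = 25.84 dB

Step 2 — oversampling processing gain:
G = 10*log10(OSR) = 10*log10(64) = 18.06 dB

Step 3 — total:
SQNR_total = 25.84 + 18.06 = 43.9 dB

Base SQNR = 25.84 dB; oversampled SQNR = 43.9 dB
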